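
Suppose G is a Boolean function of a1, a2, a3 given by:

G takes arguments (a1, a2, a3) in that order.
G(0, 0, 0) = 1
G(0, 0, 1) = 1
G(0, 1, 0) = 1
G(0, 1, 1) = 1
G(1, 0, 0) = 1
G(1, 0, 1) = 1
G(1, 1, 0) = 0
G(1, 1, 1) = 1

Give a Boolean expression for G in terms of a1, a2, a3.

G(a1, a2, a3) = NOT ((a1 AND a2) AND NOT a3)

Only row (1,1,0) gives 0. So G is 1 everywhere except there — the complement of the minterm a1·a2·¬a3.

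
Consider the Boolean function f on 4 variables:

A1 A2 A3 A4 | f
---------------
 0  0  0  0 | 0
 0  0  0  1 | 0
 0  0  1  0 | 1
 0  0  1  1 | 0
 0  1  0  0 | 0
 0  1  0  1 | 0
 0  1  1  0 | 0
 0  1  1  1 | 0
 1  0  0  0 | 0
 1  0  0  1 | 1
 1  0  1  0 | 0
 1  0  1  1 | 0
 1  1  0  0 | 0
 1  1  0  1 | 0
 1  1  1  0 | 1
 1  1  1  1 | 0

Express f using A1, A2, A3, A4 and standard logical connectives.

f(A1, A2, A3, A4) = ((((A1' · A2') · A3) · A4') + (((A1 · A2') · A3') · A4)) + (((A1 · A2) · A3) · A4')

The 1-rows are (0,0,1,0), (1,0,0,1), (1,1,1,0). Each contributes one minterm — ¬A1·¬A2·A3·¬A4; A1·¬A2·¬A3·A4; A1·A2·A3·¬A4 — and their disjunction is a sum-of-products form of f.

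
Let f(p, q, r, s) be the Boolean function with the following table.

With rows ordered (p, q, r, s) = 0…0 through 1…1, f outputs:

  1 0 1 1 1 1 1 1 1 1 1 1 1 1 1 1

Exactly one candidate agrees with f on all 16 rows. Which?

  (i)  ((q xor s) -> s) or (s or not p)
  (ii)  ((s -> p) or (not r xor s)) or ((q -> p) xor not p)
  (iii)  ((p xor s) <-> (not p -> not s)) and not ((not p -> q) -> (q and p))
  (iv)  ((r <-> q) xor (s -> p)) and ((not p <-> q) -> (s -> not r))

(i): at (0,0,0,1) it gives 1, but f = 0 — eliminated.
(iii): at (0,0,0,0) it gives 0, but f = 1 — eliminated.
(iv): at (0,0,0,0) it gives 0, but f = 1 — eliminated.
Only (ii) survives; checking it on all 16 rows confirms it matches f.

ii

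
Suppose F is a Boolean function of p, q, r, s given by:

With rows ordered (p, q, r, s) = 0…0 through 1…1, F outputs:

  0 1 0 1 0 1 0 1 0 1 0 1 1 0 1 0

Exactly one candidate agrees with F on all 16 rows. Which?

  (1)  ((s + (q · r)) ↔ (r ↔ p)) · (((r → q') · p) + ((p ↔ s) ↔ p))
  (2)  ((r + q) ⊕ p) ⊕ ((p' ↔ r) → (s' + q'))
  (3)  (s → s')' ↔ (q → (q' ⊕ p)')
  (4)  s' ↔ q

3

(1): at (0,0,1,1) it gives 0, but F = 1 — eliminated.
(2): at (0,0,0,0) it gives 1, but F = 0 — eliminated.
(4): at (0,1,0,0) it gives 1, but F = 0 — eliminated.
(3) is the remaining candidate, and it agrees with F on all 16 inputs.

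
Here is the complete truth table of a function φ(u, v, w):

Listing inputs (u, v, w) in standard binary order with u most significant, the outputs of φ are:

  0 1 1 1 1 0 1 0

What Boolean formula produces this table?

The 0-rows are (0,0,0), (1,0,1), (1,1,1). Take each as a conjunction (¬u·¬v·¬w, u·¬v·w, u·v·w), form their disjunction, and complement — that gives a formula that is 1 everywhere φ is.

φ(u, v, w) = ¬((((¬u ∧ ¬v) ∧ ¬w) ∨ ((u ∧ ¬v) ∧ w)) ∨ ((u ∧ v) ∧ w))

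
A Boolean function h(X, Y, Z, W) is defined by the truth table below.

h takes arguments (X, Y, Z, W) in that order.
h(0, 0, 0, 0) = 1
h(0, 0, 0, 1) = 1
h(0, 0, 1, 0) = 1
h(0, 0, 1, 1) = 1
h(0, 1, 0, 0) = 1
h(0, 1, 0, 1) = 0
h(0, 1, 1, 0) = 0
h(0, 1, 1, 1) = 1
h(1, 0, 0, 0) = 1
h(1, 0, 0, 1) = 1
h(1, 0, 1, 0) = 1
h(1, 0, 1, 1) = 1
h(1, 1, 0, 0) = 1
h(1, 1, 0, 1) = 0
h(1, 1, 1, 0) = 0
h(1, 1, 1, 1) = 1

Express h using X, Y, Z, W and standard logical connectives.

h(X, Y, Z, W) = ((((((X' · Y) · Z') · W) + (((X' · Y) · Z) · W')) + (((X · Y) · Z') · W)) + (((X · Y) · Z) · W'))'

The 0-rows are (0,1,0,1), (0,1,1,0), (1,1,0,1), (1,1,1,0). Take each as a conjunction (¬X·Y·¬Z·W, ¬X·Y·Z·¬W, X·Y·¬Z·W, X·Y·Z·¬W), form their disjunction, and complement — that gives a formula that is 1 everywhere h is.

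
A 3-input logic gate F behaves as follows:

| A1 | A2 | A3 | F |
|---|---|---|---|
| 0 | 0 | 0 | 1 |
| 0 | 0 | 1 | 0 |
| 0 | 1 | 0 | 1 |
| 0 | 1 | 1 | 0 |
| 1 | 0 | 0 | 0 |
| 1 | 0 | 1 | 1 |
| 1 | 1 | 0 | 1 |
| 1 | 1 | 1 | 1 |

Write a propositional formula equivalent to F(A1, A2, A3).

The 0-rows are (0,0,1), (0,1,1), (1,0,0). Take each as a conjunction (¬A1·¬A2·A3, ¬A1·A2·A3, A1·¬A2·¬A3), form their disjunction, and complement — that gives a formula that is 1 everywhere F is.

F(A1, A2, A3) = ((((A1' · A2') · A3) + ((A1' · A2) · A3)) + ((A1 · A2') · A3'))'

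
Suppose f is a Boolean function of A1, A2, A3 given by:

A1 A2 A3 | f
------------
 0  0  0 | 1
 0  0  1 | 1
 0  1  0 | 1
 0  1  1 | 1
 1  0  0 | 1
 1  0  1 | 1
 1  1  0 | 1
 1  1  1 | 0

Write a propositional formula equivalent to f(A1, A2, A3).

f is 0 on exactly one input, (1,1,1), whose minterm is A1·A2·A3. So f is the negation of that single conjunction.

f(A1, A2, A3) = ((A1 · A2) · A3)'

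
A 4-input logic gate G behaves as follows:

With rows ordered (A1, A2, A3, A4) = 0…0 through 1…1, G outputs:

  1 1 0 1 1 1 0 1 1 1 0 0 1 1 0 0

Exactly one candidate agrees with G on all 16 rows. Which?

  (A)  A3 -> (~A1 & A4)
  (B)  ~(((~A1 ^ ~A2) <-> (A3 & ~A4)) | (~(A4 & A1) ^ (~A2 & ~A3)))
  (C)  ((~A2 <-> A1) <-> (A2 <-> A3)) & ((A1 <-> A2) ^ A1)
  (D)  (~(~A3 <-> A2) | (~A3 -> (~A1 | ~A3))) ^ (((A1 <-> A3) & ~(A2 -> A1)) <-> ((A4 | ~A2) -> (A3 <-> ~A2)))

A

(B): at (0,0,0,0) it gives 0, but G = 1 — eliminated.
(C): at (0,0,0,0) it gives 0, but G = 1 — eliminated.
(D): at (0,0,0,0) it gives 0, but G = 1 — eliminated.
That leaves (A). Evaluating it on every row reproduces the table of G exactly.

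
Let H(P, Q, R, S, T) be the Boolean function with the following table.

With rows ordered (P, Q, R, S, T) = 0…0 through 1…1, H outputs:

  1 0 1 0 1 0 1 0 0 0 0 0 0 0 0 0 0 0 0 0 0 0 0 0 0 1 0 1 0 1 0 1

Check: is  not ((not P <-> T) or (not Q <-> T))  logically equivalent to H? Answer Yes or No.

Test each input against both H and the formula:
  P=0, Q=0, R=0, S=0, T=0: formula gives 1, H = 1 ✓
  P=0, Q=0, R=0, S=0, T=1: formula gives 0, H = 0 ✓
  P=0, Q=0, R=0, S=1, T=0: formula gives 1, H = 1 ✓
  P=0, Q=0, R=0, S=1, T=1: formula gives 0, H = 0 ✓
  … (the remaining 28 rows also agree.)
All 32 rows match — the expression computes H exactly.

Yes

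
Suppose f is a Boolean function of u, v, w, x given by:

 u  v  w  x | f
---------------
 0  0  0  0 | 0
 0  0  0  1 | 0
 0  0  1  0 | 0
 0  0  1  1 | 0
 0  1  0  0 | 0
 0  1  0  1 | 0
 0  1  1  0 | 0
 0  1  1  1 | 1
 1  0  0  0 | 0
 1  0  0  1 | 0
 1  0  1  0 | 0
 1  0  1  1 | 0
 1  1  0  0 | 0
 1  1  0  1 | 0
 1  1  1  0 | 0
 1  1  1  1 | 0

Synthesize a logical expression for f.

f(u, v, w, x) = ((~u & v) & w) & x

Only row (0,1,1,1) gives 1. That row's minterm ¬u·v·w·x is f directly.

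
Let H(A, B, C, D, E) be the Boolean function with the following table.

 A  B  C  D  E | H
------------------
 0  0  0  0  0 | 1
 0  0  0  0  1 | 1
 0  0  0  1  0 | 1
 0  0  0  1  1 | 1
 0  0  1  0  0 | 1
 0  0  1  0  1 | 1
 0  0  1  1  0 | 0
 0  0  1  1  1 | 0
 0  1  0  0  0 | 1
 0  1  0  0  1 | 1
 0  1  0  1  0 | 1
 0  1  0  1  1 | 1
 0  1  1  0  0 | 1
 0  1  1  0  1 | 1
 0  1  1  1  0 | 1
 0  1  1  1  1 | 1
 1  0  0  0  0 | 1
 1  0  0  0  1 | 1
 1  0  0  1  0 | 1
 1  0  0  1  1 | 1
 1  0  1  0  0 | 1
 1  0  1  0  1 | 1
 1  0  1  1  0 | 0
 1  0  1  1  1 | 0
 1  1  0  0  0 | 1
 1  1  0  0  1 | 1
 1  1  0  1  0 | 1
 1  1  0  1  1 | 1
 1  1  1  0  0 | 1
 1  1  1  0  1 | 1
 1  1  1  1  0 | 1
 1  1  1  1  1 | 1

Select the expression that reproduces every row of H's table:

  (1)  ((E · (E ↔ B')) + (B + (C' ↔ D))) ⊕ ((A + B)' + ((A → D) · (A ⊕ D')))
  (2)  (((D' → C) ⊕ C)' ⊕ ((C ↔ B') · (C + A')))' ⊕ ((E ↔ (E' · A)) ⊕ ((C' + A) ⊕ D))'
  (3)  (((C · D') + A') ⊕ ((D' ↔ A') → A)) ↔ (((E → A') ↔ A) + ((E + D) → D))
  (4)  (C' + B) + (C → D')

(1) fails at (0,0,0,0,1): the formula yields 0, H is 1.
(2) fails at (0,0,0,0,1): the formula yields 0, H is 1.
(3) fails at (0,0,0,0,1): the formula yields 0, H is 1.
That leaves (4). Evaluating it on every row reproduces the table of H exactly.

4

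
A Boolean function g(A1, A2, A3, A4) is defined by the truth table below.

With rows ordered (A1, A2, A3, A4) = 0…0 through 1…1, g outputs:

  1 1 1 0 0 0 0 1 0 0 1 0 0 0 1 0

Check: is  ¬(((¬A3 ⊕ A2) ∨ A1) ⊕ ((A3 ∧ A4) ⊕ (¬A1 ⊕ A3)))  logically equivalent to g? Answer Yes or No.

Yes

Check the formula against g row by row:
  A1=0, A2=0, A3=0, A4=0: formula gives 1, g = 1 ✓
  A1=0, A2=0, A3=0, A4=1: formula gives 1, g = 1 ✓
  A1=0, A2=0, A3=1, A4=0: formula gives 1, g = 1 ✓
  A1=0, A2=0, A3=1, A4=1: formula gives 0, g = 0 ✓
  … (the remaining 12 rows also agree.)
All 16 rows match — the expression computes g exactly.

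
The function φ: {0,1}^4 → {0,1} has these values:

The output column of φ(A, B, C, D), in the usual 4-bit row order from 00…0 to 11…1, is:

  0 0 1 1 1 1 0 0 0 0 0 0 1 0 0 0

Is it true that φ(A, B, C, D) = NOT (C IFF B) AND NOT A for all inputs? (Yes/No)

No

Check the formula against φ row by row:
  A=0, B=0, C=0, D=0: formula gives 0, φ = 0 ✓
  A=0, B=0, C=0, D=1: formula gives 0, φ = 0 ✓
  A=0, B=0, C=1, D=0: formula gives 1, φ = 1 ✓
  A=0, B=0, C=1, D=1: formula gives 1, φ = 1 ✓
  …
  A=1, B=1, C=0, D=0: formula gives 0, but φ = 1 ✗
Row (1,1,0,0) is a counterexample, so the formula is not equivalent to φ.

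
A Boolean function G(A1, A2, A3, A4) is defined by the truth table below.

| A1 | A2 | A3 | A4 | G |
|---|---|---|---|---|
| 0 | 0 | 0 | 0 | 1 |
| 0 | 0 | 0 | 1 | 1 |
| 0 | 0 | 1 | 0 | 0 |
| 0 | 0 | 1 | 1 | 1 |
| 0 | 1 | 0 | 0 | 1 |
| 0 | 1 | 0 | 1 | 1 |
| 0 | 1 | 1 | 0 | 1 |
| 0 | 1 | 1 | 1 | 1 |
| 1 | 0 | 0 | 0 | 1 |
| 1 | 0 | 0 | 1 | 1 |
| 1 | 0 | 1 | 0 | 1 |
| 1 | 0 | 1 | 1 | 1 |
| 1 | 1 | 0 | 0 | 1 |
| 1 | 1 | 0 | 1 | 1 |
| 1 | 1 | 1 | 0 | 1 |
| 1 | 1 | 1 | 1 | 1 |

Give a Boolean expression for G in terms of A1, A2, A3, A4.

G is 0 on exactly one input, (0,0,1,0), whose minterm is ¬A1·¬A2·A3·¬A4. So G is the negation of that single conjunction.

G(A1, A2, A3, A4) = ~(((~A1 & ~A2) & A3) & ~A4)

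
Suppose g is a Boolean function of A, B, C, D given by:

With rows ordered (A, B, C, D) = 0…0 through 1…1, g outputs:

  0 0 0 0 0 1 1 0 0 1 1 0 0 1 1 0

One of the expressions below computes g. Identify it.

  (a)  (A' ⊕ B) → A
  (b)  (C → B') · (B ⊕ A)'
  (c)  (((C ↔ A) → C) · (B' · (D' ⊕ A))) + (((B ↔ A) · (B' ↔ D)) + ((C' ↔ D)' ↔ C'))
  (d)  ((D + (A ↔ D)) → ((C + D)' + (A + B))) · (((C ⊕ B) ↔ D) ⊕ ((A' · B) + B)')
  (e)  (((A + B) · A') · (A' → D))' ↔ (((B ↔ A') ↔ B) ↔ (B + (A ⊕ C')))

(a) fails at (0,1,0,0): the formula yields 1, g is 0.
(b) fails at (0,0,0,0): the formula yields 1, g is 0.
(c) fails at (0,0,0,0): the formula yields 1, g is 0.
(e) fails at (0,0,0,0): the formula yields 1, g is 0.
(d) is the remaining candidate, and it agrees with g on all 16 inputs.

d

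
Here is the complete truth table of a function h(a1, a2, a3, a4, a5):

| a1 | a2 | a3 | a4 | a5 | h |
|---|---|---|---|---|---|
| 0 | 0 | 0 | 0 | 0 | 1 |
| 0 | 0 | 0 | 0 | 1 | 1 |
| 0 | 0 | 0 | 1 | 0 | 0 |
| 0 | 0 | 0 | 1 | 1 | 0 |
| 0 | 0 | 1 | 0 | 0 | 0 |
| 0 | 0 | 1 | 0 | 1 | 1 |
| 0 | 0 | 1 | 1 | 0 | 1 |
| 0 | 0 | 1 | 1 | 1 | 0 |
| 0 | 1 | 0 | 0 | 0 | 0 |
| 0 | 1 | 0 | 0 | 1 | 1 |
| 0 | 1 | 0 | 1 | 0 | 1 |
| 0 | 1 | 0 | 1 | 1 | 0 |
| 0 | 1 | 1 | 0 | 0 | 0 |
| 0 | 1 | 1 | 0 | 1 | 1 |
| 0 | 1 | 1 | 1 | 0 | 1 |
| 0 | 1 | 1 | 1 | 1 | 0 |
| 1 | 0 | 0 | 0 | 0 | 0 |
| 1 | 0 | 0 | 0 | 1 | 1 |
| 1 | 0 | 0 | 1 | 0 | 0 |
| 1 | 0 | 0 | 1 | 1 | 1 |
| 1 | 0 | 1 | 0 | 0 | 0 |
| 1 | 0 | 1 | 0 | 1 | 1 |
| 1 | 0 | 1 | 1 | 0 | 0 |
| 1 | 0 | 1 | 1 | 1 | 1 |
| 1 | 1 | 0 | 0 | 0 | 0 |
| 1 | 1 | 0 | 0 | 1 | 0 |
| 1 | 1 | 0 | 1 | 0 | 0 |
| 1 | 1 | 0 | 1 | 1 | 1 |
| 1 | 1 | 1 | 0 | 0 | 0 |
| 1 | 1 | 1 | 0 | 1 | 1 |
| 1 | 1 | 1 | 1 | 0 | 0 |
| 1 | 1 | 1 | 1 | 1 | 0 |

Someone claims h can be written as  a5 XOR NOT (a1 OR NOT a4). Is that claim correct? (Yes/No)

No

Evaluate a5 XOR NOT (a1 OR NOT a4) on each row and compare to h:
  a1=0, a2=0, a3=0, a4=0, a5=0: formula gives 0, but h = 1 ✗
Since they disagree at (0,0,0,0,0), the expression is not a correct formula for h.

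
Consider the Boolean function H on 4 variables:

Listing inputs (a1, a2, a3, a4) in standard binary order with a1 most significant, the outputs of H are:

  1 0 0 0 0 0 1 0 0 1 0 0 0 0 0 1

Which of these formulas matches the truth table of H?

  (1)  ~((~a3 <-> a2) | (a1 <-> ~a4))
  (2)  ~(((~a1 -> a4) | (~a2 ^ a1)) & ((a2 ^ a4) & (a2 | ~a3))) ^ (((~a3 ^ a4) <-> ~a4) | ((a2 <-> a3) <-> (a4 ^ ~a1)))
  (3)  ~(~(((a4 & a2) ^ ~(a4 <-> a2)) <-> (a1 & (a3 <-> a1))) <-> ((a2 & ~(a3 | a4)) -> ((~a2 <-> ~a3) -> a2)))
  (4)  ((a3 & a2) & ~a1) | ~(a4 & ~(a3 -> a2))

(2) fails at (0,0,0,0): the formula yields 0, H is 1.
(3) fails at (0,0,1,0): the formula yields 1, H is 0.
(4) fails at (0,0,0,1): the formula yields 1, H is 0.
Only (1) survives; checking it on all 16 rows confirms it matches H.

1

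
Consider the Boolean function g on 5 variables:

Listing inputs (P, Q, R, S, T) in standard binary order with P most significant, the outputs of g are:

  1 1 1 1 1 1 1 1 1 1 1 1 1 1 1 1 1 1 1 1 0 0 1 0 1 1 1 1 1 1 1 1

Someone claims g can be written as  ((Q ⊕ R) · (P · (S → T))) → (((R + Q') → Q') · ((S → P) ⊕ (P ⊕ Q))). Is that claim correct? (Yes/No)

Yes

Evaluate ((Q ⊕ R) · (P · (S → T))) → (((R + Q') → Q') · ((S → P) ⊕ (P ⊕ Q))) on each row and compare to g:
  P=0, Q=0, R=0, S=0, T=0: formula gives 1, g = 1 ✓
  P=0, Q=0, R=0, S=0, T=1: formula gives 1, g = 1 ✓
  P=0, Q=0, R=0, S=1, T=0: formula gives 1, g = 1 ✓
  P=0, Q=0, R=0, S=1, T=1: formula gives 1, g = 1 ✓
  … (the remaining 28 rows also agree.)
Every row agrees, so the formula is equivalent.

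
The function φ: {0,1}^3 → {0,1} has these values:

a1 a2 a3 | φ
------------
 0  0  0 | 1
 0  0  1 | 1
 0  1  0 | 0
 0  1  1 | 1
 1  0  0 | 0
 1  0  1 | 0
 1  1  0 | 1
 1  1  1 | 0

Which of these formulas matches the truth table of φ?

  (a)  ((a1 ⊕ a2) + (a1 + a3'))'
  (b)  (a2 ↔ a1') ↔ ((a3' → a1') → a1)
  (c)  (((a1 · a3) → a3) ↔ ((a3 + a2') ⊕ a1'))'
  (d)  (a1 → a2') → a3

(a) disagrees with φ on (0,0,0) (formula → 0, table → 1); rule it out.
(b) disagrees with φ on (0,1,1) (formula → 0, table → 1); rule it out.
(d) disagrees with φ on (0,0,0) (formula → 0, table → 1); rule it out.
That leaves (c). Evaluating it on every row reproduces the table of φ exactly.

c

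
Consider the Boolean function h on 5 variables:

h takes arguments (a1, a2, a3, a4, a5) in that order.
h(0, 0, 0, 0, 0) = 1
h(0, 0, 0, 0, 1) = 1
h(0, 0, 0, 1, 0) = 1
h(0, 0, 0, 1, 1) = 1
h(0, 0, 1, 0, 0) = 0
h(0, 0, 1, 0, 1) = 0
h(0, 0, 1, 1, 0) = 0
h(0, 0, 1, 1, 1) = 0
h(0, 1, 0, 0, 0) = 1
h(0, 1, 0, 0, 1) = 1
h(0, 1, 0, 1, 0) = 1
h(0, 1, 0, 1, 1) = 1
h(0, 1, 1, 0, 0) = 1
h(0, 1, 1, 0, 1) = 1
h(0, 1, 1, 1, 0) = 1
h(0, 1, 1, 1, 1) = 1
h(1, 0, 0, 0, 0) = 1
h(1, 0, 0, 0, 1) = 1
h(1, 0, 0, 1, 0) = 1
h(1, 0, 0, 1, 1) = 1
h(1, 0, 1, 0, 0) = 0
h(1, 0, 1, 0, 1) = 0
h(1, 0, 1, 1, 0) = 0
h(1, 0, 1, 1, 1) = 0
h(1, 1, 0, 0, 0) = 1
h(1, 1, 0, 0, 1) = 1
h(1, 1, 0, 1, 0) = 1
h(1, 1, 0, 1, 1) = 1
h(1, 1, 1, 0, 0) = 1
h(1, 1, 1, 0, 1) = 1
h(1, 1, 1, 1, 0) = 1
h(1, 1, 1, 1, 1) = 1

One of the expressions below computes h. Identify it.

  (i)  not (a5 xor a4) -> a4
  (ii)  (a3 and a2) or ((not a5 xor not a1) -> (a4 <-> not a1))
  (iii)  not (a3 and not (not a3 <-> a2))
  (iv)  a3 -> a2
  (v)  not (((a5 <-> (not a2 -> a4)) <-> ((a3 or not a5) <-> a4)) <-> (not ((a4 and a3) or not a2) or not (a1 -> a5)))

(i): at (0,0,0,0,0) it gives 0, but h = 1 — eliminated.
(ii): at (0,0,0,0,1) it gives 0, but h = 1 — eliminated.
(iii): at (0,0,1,0,0) it gives 1, but h = 0 — eliminated.
(v): at (0,0,0,0,0) it gives 0, but h = 1 — eliminated.
(iv) is the remaining candidate, and it agrees with h on all 32 inputs.

iv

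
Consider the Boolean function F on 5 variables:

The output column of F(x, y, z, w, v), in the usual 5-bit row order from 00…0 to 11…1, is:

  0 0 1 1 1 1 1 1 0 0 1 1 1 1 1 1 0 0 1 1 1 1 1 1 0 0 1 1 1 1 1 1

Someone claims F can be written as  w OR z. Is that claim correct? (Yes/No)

Evaluate w OR z on each row and compare to F:
  x=0, y=0, z=0, w=0, v=0: formula gives 0, F = 0 ✓
  x=0, y=0, z=0, w=0, v=1: formula gives 0, F = 0 ✓
  x=0, y=0, z=0, w=1, v=0: formula gives 1, F = 1 ✓
  x=0, y=0, z=0, w=1, v=1: formula gives 1, F = 1 ✓
  … (the remaining 28 rows also agree.)
All 32 rows match — the expression computes F exactly.

Yes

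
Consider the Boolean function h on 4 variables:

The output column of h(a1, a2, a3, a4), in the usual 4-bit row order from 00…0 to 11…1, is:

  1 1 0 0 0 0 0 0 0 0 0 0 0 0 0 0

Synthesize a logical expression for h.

h=1 on 2 inputs: (0,0,0,0), (0,0,0,1). Reading each as a conjunction of literals (¬a1·¬a2·¬a3·¬a4, ¬a1·¬a2·¬a3·a4) and taking the OR gives the canonical DNF.

h(a1, a2, a3, a4) = (((NOT a1 AND NOT a2) AND NOT a3) AND NOT a4) OR (((NOT a1 AND NOT a2) AND NOT a3) AND a4)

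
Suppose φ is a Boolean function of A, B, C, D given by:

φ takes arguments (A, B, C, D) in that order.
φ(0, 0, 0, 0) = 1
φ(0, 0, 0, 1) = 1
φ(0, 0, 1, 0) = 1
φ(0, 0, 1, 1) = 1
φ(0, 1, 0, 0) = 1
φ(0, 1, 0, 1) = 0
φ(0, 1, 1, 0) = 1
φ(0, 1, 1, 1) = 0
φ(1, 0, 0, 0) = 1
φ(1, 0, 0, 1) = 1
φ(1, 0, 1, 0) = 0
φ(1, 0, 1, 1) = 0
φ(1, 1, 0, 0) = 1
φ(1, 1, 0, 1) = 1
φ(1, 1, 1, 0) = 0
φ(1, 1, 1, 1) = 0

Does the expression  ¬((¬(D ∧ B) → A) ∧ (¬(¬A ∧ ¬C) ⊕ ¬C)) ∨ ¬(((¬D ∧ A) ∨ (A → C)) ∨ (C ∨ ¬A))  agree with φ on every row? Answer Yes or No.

Yes

Test each input against both φ and the formula:
  A=0, B=0, C=0, D=0: formula gives 1, φ = 1 ✓
  A=0, B=0, C=0, D=1: formula gives 1, φ = 1 ✓
  A=0, B=0, C=1, D=0: formula gives 1, φ = 1 ✓
  A=0, B=0, C=1, D=1: formula gives 1, φ = 1 ✓
  …and likewise for the remaining 12 rows.
All 16 rows match — the expression computes φ exactly.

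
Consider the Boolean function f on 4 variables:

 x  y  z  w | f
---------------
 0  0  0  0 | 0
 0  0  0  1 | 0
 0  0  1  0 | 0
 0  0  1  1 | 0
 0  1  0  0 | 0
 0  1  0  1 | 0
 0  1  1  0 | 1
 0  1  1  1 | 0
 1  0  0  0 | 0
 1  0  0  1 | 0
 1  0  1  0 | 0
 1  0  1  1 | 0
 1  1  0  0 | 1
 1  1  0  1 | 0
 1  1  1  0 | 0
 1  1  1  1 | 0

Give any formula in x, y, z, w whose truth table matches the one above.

The 1-rows are (0,1,1,0), (1,1,0,0). Each contributes one minterm — ¬x·y·z·¬w; x·y·¬z·¬w — and their disjunction is a sum-of-products form of f.

f(x, y, z, w) = (((x' · y) · z) · w') + (((x · y) · z') · w')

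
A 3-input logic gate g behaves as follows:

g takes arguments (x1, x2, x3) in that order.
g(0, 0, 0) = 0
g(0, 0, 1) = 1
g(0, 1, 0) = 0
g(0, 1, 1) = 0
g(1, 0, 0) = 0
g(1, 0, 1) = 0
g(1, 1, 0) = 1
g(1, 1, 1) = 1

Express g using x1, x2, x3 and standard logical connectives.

g(x1, x2, x3) = (((¬x1 ∧ ¬x2) ∧ x3) ∨ ((x1 ∧ x2) ∧ ¬x3)) ∨ ((x1 ∧ x2) ∧ x3)

g=1 on 3 inputs: (0,0,1), (1,1,0), (1,1,1). Reading each as a conjunction of literals (¬x1·¬x2·x3, x1·x2·¬x3, x1·x2·x3) and taking the OR gives the canonical DNF.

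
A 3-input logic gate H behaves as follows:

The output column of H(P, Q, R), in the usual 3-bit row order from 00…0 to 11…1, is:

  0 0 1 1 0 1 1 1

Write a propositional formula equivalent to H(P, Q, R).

H(P, Q, R) = ((((P' · Q') · R') + ((P' · Q') · R)) + ((P · Q') · R'))'

H is 0 on only 3 rows — (0,0,0), (0,0,1), (1,0,0). Writing each as a minterm (¬P·¬Q·¬R, ¬P·¬Q·R, P·¬Q·¬R) and OR-ing them characterizes exactly where H=0, so H is the negation of that disjunction.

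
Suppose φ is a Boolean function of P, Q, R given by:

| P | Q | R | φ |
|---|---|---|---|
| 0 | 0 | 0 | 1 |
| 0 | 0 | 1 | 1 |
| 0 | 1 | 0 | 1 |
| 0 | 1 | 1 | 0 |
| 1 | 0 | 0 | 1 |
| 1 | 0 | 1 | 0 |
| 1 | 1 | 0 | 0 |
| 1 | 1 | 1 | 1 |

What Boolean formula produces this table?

φ is 0 on only 3 rows — (0,1,1), (1,0,1), (1,1,0). Writing each as a minterm (¬P·Q·R, P·¬Q·R, P·Q·¬R) and OR-ing them characterizes exactly where φ=0, so φ is the negation of that disjunction.

φ(P, Q, R) = NOT ((((NOT P AND Q) AND R) OR ((P AND NOT Q) AND R)) OR ((P AND Q) AND NOT R))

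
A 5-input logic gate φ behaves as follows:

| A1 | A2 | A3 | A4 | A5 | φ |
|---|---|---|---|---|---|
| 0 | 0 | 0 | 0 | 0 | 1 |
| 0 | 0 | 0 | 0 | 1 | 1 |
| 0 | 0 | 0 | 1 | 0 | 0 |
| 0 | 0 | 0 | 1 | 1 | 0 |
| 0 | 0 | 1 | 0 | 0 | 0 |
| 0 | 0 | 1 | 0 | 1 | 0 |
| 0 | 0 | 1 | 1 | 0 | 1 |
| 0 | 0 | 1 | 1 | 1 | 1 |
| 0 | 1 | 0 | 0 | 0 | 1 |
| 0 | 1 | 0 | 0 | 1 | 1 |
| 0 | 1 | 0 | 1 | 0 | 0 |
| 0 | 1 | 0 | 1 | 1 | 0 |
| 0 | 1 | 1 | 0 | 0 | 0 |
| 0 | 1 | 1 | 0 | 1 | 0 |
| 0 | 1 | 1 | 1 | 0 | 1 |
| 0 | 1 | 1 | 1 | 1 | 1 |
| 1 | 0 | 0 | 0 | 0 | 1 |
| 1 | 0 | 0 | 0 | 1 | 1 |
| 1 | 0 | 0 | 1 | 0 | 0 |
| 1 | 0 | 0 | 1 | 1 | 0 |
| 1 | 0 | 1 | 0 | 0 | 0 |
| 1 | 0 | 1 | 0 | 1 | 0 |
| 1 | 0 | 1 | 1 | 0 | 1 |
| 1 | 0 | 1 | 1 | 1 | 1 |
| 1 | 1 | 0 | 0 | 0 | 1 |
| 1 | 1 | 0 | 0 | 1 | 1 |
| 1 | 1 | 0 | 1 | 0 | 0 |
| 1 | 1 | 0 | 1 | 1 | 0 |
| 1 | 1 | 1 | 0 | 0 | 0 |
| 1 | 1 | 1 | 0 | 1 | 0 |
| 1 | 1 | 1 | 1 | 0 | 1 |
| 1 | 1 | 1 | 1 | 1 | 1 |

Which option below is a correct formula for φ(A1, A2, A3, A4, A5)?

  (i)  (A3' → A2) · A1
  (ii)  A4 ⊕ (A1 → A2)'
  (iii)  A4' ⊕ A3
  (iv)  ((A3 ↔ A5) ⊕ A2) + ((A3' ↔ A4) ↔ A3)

(i) fails at (0,0,0,0,0): the formula yields 0, φ is 1.
(ii) fails at (0,0,0,0,0): the formula yields 0, φ is 1.
(iv) fails at (0,0,0,1,0): the formula yields 1, φ is 0.
(iii) is the remaining candidate, and it agrees with φ on all 32 inputs.

iii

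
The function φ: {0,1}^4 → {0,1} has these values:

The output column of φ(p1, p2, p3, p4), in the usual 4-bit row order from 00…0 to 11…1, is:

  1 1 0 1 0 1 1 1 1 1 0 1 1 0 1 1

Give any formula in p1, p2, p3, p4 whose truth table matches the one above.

φ is 0 on only 4 rows — (0,0,1,0), (0,1,0,0), (1,0,1,0), (1,1,0,1). Writing each as a minterm (¬p1·¬p2·p3·¬p4, ¬p1·p2·¬p3·¬p4, p1·¬p2·p3·¬p4, p1·p2·¬p3·p4) and OR-ing them characterizes exactly where φ=0, so φ is the negation of that disjunction.

φ(p1, p2, p3, p4) = not ((((((not p1 and not p2) and p3) and not p4) or (((not p1 and p2) and not p3) and not p4)) or (((p1 and not p2) and p3) and not p4)) or (((p1 and p2) and not p3) and p4))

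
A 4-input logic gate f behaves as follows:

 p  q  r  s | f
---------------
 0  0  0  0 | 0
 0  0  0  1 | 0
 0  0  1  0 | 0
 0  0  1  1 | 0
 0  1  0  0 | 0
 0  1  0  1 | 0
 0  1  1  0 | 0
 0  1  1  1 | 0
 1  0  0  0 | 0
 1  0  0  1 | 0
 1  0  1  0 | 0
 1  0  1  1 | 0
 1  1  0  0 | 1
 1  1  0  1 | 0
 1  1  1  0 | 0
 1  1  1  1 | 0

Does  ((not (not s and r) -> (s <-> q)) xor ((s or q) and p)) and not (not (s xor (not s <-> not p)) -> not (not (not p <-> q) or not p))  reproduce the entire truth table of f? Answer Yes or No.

Yes

Test each input against both f and the formula:
  p=0, q=0, r=0, s=0: formula gives 0, f = 0 ✓
  p=0, q=0, r=0, s=1: formula gives 0, f = 0 ✓
  p=0, q=0, r=1, s=0: formula gives 0, f = 0 ✓
  p=0, q=0, r=1, s=1: formula gives 0, f = 0 ✓
  …and likewise for the remaining 12 rows.
Every row agrees, so the formula is equivalent.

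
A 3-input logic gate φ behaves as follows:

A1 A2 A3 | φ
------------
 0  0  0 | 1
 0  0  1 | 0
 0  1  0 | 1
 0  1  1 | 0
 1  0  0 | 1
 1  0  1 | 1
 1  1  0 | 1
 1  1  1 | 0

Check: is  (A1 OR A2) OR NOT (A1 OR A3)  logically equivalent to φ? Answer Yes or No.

Check the formula against φ row by row:
  A1=0, A2=0, A3=0: formula gives 1, φ = 1 ✓
  A1=0, A2=0, A3=1: formula gives 0, φ = 0 ✓
  A1=0, A2=1, A3=0: formula gives 1, φ = 1 ✓
  A1=0, A2=1, A3=1: formula gives 1, but φ = 0 ✗
Row (0,1,1) is a counterexample, so the formula is not equivalent to φ.

No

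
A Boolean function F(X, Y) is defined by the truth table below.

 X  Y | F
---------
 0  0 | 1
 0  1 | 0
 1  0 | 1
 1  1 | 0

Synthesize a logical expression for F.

The output is the negation of Y.

F(X, Y) = Y'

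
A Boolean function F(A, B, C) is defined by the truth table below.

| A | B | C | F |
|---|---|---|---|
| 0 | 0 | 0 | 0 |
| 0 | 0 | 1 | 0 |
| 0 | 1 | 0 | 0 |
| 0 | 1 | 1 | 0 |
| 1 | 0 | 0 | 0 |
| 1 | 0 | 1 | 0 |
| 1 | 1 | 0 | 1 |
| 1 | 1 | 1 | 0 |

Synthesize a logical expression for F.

Only row (1,1,0) gives 1. That row's minterm A·B·¬C is F directly.

F(A, B, C) = (A & B) & ~C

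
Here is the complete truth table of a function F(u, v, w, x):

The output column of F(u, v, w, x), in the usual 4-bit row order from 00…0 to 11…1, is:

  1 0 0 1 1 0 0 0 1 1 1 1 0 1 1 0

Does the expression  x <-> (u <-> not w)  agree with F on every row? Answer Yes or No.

Evaluate x <-> (u <-> not w) on each row and compare to F:
  u=0, v=0, w=0, x=0: formula gives 1, F = 1 ✓
  u=0, v=0, w=0, x=1: formula gives 0, F = 0 ✓
  u=0, v=0, w=1, x=0: formula gives 0, F = 0 ✓
  u=0, v=0, w=1, x=1: formula gives 1, F = 1 ✓
  …
  u=0, v=1, w=1, x=1: formula gives 1, but F = 0 ✗
Row (0,1,1,1) is a counterexample, so the formula is not equivalent to F.

No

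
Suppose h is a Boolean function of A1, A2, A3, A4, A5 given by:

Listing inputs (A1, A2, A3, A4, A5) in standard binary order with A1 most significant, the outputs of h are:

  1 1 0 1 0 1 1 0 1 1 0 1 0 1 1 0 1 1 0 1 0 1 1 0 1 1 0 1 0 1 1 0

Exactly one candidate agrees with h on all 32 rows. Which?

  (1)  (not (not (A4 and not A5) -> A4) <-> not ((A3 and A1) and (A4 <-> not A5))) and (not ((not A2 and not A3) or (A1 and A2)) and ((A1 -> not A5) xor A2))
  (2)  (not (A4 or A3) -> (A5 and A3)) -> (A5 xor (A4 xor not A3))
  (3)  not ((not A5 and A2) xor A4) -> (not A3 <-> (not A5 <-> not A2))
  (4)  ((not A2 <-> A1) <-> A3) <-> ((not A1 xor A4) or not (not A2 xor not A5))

(1) fails at (0,0,0,0,0): the formula yields 0, h is 1.
(3) fails at (0,0,0,0,1): the formula yields 0, h is 1.
(4) fails at (0,0,0,1,0): the formula yields 1, h is 0.
Only (2) survives; checking it on all 32 rows confirms it matches h.

2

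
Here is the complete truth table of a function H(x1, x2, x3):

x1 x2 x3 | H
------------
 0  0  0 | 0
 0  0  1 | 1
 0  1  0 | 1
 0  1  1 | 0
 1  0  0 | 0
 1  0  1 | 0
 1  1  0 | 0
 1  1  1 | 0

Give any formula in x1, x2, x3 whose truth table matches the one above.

H(x1, x2, x3) = ((~x1 & ~x2) & x3) | ((~x1 & x2) & ~x3)

H=1 on 2 inputs: (0,0,1), (0,1,0). Reading each as a conjunction of literals (¬x1·¬x2·x3, ¬x1·x2·¬x3) and taking the OR gives the canonical DNF.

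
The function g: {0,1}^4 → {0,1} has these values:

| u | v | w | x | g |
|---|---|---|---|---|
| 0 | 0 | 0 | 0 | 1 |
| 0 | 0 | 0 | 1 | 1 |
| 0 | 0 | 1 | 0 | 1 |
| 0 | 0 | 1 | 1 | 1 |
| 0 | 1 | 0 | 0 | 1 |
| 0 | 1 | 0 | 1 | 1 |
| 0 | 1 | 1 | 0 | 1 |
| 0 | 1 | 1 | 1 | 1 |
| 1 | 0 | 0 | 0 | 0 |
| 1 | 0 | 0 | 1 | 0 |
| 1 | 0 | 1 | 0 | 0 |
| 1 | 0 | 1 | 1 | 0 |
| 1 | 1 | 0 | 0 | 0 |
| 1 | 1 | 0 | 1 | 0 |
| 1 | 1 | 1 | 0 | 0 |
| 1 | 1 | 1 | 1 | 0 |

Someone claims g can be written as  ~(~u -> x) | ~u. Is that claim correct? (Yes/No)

Evaluate ~(~u -> x) | ~u on each row and compare to g:
  u=0, v=0, w=0, x=0: formula gives 1, g = 1 ✓
  u=0, v=0, w=0, x=1: formula gives 1, g = 1 ✓
  u=0, v=0, w=1, x=0: formula gives 1, g = 1 ✓
  u=0, v=0, w=1, x=1: formula gives 1, g = 1 ✓
  …and likewise for the remaining 12 rows.
All 16 rows match — the expression computes g exactly.

Yes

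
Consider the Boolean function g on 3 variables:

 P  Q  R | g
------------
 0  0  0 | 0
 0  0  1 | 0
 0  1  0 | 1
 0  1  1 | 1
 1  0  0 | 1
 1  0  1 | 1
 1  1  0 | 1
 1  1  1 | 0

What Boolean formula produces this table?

g(P, Q, R) = ((((P' · Q') · R') + ((P' · Q') · R)) + ((P · Q) · R))'

g is 0 on only 3 rows — (0,0,0), (0,0,1), (1,1,1). Writing each as a minterm (¬P·¬Q·¬R, ¬P·¬Q·R, P·Q·R) and OR-ing them characterizes exactly where g=0, so g is the negation of that disjunction.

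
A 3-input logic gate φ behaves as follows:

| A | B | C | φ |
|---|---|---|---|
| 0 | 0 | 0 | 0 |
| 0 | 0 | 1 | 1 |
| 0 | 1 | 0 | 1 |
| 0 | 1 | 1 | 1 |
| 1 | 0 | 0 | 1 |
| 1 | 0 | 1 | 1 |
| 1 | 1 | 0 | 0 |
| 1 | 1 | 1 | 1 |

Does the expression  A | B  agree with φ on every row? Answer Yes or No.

No

Evaluate A | B on each row and compare to φ:
  A=0, B=0, C=0: formula gives 0, φ = 0 ✓
  A=0, B=0, C=1: formula gives 0, but φ = 1 ✗
A single disagreement suffices: at (0,0,1) they differ, so the formula does not compute φ.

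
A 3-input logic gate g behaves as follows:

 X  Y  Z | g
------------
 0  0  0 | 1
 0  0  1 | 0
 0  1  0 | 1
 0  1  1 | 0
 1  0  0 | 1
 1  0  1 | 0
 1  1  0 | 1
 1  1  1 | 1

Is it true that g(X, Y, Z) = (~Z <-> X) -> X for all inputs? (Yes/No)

No

Check the formula against g row by row:
  X=0, Y=0, Z=0: formula gives 1, g = 1 ✓
  X=0, Y=0, Z=1: formula gives 0, g = 0 ✓
  X=0, Y=1, Z=0: formula gives 1, g = 1 ✓
  X=0, Y=1, Z=1: formula gives 0, g = 0 ✓
  X=1, Y=0, Z=0: formula gives 1, g = 1 ✓
  X=1, Y=0, Z=1: formula gives 1, but g = 0 ✗
Since they disagree at (1,0,1), the expression is not a correct formula for g.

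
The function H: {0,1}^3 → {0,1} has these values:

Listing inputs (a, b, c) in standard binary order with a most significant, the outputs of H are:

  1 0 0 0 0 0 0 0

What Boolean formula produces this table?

The output is 1 only when every input is 0 — NOR of all inputs.

H(a, b, c) = not ((a or b) or c)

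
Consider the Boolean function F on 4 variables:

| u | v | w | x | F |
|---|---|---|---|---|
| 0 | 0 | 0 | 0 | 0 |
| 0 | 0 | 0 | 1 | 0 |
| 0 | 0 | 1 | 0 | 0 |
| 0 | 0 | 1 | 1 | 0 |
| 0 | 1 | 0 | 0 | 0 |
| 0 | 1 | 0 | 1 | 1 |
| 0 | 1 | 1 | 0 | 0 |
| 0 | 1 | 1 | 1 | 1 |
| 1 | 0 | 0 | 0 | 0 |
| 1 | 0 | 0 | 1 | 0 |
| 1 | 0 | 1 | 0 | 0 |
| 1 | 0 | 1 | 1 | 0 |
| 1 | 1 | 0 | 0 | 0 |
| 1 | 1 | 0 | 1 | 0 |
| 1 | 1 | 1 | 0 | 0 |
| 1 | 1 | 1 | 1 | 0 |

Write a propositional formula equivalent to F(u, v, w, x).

Collect the rows where F=1 — (0,1,0,1), (0,1,1,1) — and write one minterm per row: ¬u·v·¬w·x, ¬u·v·w·x. Their union (logical OR) reproduces the table exactly.

F(u, v, w, x) = (((~u & v) & ~w) & x) | (((~u & v) & w) & x)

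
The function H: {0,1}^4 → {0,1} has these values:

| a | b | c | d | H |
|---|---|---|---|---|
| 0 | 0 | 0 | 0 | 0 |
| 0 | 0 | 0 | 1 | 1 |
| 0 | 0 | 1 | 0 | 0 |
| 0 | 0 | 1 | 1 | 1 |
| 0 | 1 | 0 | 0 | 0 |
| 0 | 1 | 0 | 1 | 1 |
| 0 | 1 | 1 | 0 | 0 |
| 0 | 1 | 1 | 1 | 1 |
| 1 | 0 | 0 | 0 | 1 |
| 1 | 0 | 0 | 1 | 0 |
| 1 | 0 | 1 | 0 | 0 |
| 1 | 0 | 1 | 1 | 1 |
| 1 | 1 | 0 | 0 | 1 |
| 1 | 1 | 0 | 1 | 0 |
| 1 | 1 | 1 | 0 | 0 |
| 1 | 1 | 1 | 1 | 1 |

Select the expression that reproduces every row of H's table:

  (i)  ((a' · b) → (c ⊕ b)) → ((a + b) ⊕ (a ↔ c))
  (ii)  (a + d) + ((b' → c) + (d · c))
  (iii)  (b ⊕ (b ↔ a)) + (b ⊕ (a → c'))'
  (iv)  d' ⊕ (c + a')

iv

(i) disagrees with H on (0,0,0,0) (formula → 1, table → 0); rule it out.
(ii) disagrees with H on (0,0,1,0) (formula → 1, table → 0); rule it out.
(iii) disagrees with H on (0,0,0,0) (formula → 1, table → 0); rule it out.
Only (iv) survives; checking it on all 16 rows confirms it matches H.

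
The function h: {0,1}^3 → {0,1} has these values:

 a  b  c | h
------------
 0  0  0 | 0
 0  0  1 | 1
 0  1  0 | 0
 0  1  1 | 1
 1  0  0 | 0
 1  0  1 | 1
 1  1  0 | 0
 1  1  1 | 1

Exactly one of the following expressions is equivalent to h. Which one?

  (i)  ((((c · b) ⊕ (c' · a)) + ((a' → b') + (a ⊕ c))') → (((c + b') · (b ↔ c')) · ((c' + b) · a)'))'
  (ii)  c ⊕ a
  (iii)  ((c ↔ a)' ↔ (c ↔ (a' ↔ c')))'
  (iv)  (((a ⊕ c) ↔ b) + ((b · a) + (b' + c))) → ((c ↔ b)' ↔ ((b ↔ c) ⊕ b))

(i): at (0,0,1) it gives 0, but h = 1 — eliminated.
(ii): at (1,0,0) it gives 1, but h = 0 — eliminated.
(iv): at (0,0,1) it gives 0, but h = 1 — eliminated.
(iii) is the remaining candidate, and it agrees with h on all 8 inputs.

iii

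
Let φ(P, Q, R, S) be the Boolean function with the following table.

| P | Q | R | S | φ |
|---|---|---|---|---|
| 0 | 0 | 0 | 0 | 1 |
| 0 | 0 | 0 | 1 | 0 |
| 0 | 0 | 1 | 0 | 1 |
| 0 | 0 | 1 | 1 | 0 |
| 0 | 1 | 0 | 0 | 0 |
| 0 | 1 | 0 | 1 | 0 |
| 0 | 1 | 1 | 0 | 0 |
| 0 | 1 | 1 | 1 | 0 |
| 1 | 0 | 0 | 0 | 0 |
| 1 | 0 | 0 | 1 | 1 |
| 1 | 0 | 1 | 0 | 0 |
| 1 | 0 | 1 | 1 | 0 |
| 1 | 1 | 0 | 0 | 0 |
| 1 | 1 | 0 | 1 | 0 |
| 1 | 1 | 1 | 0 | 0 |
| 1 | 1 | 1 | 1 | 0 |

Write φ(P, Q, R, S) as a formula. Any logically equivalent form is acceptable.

The 1-rows are (0,0,0,0), (0,0,1,0), (1,0,0,1). Each contributes one minterm — ¬P·¬Q·¬R·¬S; ¬P·¬Q·R·¬S; P·¬Q·¬R·S — and their disjunction is a sum-of-products form of φ.

φ(P, Q, R, S) = ((((NOT P AND NOT Q) AND NOT R) AND NOT S) OR (((NOT P AND NOT Q) AND R) AND NOT S)) OR (((P AND NOT Q) AND NOT R) AND S)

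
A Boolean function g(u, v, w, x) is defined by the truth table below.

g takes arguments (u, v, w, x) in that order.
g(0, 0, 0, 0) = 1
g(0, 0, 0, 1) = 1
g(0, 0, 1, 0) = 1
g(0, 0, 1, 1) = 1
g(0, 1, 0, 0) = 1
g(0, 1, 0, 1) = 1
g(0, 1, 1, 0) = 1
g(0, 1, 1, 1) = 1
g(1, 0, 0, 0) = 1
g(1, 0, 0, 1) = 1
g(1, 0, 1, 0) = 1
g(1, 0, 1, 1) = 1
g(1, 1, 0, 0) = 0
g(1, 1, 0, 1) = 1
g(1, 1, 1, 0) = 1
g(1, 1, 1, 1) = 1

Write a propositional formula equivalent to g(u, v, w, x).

g(u, v, w, x) = ¬(((u ∧ v) ∧ ¬w) ∧ ¬x)

g is 0 on exactly one input, (1,1,0,0), whose minterm is u·v·¬w·¬x. So g is the negation of that single conjunction.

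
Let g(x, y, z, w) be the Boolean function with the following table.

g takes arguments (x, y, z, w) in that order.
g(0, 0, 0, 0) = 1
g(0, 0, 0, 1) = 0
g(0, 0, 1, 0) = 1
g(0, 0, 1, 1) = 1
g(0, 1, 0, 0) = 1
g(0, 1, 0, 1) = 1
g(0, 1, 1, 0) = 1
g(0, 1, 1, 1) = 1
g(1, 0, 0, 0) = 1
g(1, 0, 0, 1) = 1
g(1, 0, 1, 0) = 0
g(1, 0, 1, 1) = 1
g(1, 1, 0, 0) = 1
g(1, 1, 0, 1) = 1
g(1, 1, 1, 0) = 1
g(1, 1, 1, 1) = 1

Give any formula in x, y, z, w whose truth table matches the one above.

g(x, y, z, w) = not ((((not x and not y) and not z) and w) or (((x and not y) and z) and not w))

g is 0 on only 2 rows — (0,0,0,1), (1,0,1,0). Writing each as a minterm (¬x·¬y·¬z·w, x·¬y·z·¬w) and OR-ing them characterizes exactly where g=0, so g is the negation of that disjunction.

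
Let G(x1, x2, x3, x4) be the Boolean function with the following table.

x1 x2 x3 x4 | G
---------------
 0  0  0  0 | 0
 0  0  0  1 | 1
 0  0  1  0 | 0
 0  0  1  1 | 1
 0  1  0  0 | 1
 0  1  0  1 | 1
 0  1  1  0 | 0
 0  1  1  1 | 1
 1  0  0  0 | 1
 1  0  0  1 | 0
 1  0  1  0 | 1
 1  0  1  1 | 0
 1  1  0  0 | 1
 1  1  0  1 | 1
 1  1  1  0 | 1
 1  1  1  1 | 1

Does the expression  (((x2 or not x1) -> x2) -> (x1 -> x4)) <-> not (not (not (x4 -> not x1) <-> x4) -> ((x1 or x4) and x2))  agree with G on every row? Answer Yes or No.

No

Check the formula against G row by row:
  x1=0, x2=0, x3=0, x4=0: formula gives 0, G = 0 ✓
  x1=0, x2=0, x3=0, x4=1: formula gives 1, G = 1 ✓
  x1=0, x2=0, x3=1, x4=0: formula gives 0, G = 0 ✓
  x1=0, x2=0, x3=1, x4=1: formula gives 1, G = 1 ✓
  x1=0, x2=1, x3=0, x4=0: formula gives 0, but G = 1 ✗
Row (0,1,0,0) is a counterexample, so the formula is not equivalent to G.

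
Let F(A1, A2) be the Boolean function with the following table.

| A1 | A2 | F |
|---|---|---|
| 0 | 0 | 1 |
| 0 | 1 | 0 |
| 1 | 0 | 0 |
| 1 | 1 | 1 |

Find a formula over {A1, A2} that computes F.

The output is 1 exactly when an even number of inputs are 1 — the complement of 2-way XOR.

F(A1, A2) = NOT (A1 XOR A2)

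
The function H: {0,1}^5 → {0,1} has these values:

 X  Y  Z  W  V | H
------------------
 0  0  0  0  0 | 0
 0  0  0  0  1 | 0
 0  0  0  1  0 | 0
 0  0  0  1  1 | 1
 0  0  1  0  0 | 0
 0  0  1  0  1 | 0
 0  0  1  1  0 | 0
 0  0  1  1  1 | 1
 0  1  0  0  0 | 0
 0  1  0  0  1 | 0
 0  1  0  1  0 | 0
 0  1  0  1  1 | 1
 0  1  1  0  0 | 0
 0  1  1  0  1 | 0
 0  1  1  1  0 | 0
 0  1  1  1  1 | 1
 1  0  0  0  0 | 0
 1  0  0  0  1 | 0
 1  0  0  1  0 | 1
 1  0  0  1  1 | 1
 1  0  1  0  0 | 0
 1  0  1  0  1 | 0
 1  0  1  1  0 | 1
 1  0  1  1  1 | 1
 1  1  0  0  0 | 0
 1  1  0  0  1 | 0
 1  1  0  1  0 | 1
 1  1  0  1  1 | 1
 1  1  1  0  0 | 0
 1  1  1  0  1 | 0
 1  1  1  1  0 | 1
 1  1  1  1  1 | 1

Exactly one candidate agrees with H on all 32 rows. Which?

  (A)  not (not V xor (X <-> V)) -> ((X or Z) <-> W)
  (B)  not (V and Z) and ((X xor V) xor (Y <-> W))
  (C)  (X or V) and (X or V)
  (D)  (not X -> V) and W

D

(A): at (0,0,0,0,0) it gives 1, but H = 0 — eliminated.
(B): at (0,0,0,0,0) it gives 1, but H = 0 — eliminated.
(C): at (0,0,0,0,1) it gives 1, but H = 0 — eliminated.
Only (D) survives; checking it on all 32 rows confirms it matches H.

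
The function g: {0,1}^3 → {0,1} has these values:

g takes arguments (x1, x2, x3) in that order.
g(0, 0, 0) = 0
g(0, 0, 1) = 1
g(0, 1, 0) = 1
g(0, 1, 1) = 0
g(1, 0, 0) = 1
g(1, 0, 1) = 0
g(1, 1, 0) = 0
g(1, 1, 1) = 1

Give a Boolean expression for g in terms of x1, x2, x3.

g(x1, x2, x3) = (x1 xor x2) xor x3

The output is 1 exactly when an odd number of inputs are 1 — the 3-way XOR (parity).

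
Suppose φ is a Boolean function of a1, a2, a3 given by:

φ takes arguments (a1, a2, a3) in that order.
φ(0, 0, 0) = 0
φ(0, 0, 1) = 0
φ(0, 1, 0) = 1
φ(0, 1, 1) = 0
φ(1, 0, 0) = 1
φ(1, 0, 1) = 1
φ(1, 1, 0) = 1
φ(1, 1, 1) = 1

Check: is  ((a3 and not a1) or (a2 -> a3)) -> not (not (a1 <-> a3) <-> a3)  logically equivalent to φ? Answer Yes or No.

Evaluate ((a3 and not a1) or (a2 -> a3)) -> not (not (a1 <-> a3) <-> a3) on each row and compare to φ:
  a1=0, a2=0, a3=0: formula gives 0, φ = 0 ✓
  a1=0, a2=0, a3=1: formula gives 0, φ = 0 ✓
  a1=0, a2=1, a3=0: formula gives 1, φ = 1 ✓
  a1=0, a2=1, a3=1: formula gives 0, φ = 0 ✓
  a1=1, a2=0, a3=0: formula gives 1, φ = 1 ✓
  … (the remaining 3 rows also agree.)
All 8 rows match — the expression computes φ exactly.

Yes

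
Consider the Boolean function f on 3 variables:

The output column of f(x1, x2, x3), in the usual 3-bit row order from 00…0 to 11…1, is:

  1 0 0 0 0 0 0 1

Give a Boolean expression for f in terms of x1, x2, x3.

f(x1, x2, x3) = ((not x1 and not x2) and not x3) or ((x1 and x2) and x3)

Collect the rows where f=1 — (0,0,0), (1,1,1) — and write one minterm per row: ¬x1·¬x2·¬x3, x1·x2·x3. Their union (logical OR) reproduces the table exactly.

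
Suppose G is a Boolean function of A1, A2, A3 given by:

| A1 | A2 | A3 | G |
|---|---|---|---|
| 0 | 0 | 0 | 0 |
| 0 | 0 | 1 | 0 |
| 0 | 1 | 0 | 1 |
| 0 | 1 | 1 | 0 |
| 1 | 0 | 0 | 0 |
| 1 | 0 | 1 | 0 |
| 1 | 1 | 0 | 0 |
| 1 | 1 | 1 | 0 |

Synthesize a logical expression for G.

Only row (0,1,0) gives 1. That row's minterm ¬A1·A2·¬A3 is G directly.

G(A1, A2, A3) = (¬A1 ∧ A2) ∧ ¬A3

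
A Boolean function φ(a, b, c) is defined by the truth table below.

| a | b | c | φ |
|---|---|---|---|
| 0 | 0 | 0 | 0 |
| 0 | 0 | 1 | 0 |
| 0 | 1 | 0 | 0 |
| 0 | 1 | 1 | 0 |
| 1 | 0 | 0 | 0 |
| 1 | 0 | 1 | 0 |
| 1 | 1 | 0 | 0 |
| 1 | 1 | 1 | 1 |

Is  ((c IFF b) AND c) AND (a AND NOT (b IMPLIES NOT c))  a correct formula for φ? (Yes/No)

Check the formula against φ row by row:
  a=0, b=0, c=0: formula gives 0, φ = 0 ✓
  a=0, b=0, c=1: formula gives 0, φ = 0 ✓
  a=0, b=1, c=0: formula gives 0, φ = 0 ✓
  a=0, b=1, c=1: formula gives 0, φ = 0 ✓
  a=1, b=0, c=0: formula gives 0, φ = 0 ✓
  …and likewise for the remaining 3 rows.
All 8 rows match — the expression computes φ exactly.

Yes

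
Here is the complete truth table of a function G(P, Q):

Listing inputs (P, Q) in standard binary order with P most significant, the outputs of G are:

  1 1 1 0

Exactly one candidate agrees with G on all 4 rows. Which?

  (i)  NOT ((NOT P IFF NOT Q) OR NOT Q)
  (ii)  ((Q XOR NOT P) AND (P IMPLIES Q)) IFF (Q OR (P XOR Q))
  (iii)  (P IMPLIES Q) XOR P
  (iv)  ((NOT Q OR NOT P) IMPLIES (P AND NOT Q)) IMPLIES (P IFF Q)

iii

(i) disagrees with G on (0,0) (formula → 0, table → 1); rule it out.
(ii) disagrees with G on (0,0) (formula → 0, table → 1); rule it out.
(iv) disagrees with G on (1,0) (formula → 0, table → 1); rule it out.
Only (iii) survives; checking it on all 4 rows confirms it matches G.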